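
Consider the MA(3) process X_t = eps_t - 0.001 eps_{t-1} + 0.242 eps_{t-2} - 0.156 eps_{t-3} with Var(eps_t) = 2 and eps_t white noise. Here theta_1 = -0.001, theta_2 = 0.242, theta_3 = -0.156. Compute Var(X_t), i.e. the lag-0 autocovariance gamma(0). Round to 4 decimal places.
\gamma(0) = 2.1658

For an MA(q) process X_t = eps_t + sum_i theta_i eps_{t-i} with
Var(eps_t) = sigma^2, the variance is
  gamma(0) = sigma^2 * (1 + sum_i theta_i^2).
  sum_i theta_i^2 = (-0.001)^2 + (0.242)^2 + (-0.156)^2 = 0.000001 + 0.058564 + 0.024336 = 0.082901.
  gamma(0) = 2 * (1 + 0.082901) = 2 * 1.082901 = 2.165802, which rounds to 2.1658.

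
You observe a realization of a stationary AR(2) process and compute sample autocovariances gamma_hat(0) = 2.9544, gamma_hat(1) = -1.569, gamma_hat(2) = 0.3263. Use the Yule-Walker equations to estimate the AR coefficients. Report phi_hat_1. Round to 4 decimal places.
\hat\phi_{1} = -0.6580

The Yule-Walker equations for an AR(p) process read, in matrix form,
  Gamma_p phi = r_p,   with   (Gamma_p)_{ij} = gamma(|i - j|),
                       (r_p)_i = gamma(i),   i,j = 1..p.
Substitute the sample gammas (Toeplitz matrix and right-hand side of size 2):
  Gamma_p = [[2.9544, -1.569], [-1.569, 2.9544]]
  r_p     = [-1.569, 0.3263]
Written out:
  2.9544 phi_1 - 1.569 phi_2 = -1.569
  -1.569 phi_1 + 2.9544 phi_2 = 0.3263
Solve by Cramer's rule:
  det = gamma(0)^2 - gamma(1)^2 = (2.9544)^2 - (-1.569)^2 = 8.72847936 - 2.461761 = 6.26671836
  phi_hat_1 = [gamma(1) gamma(0) - gamma(1) gamma(2)] / det = [(-1.569)(2.9544) - (-1.569)(0.3263)] / 6.26671836 = -4.1234889 / 6.26671836 = -0.658
  phi_hat_2 = [gamma(0) gamma(2) - gamma(1)^2] / det = [(2.9544)(0.3263) - (-1.569)^2] / 6.26671836 = -1.49774028 / 6.26671836 = -0.239
So phi_hat = [-0.6580, -0.2390].
Therefore phi_hat_1 = -0.6580.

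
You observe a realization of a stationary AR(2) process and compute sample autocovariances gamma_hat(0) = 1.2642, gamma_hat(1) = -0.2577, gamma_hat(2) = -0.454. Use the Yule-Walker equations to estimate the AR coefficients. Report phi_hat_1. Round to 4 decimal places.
\hat\phi_{1} = -0.2891

The Yule-Walker equations for an AR(p) process read, in matrix form,
  Gamma_p phi = r_p,   with   (Gamma_p)_{ij} = gamma(|i - j|),
                       (r_p)_i = gamma(i),   i,j = 1..p.
Substitute the sample gammas (Toeplitz matrix and right-hand side of size 2):
  Gamma_p = [[1.2642, -0.2577], [-0.2577, 1.2642]]
  r_p     = [-0.2577, -0.454]
Written out:
  1.2642 phi_1 - 0.2577 phi_2 = -0.2577
  -0.2577 phi_1 + 1.2642 phi_2 = -0.454
Solve by Cramer's rule:
  det = gamma(0)^2 - gamma(1)^2 = (1.2642)^2 - (-0.2577)^2 = 1.59820164 - 0.06640929 = 1.53179235
  phi_hat_1 = [gamma(1) gamma(0) - gamma(1) gamma(2)] / det = [(-0.2577)(1.2642) - (-0.2577)(-0.454)] / 1.53179235 = -0.44278014 / 1.53179235 = -0.2891
  phi_hat_2 = [gamma(0) gamma(2) - gamma(1)^2] / det = [(1.2642)(-0.454) - (-0.2577)^2] / 1.53179235 = -0.64035609 / 1.53179235 = -0.418
So phi_hat = [-0.2891, -0.4180].
Therefore phi_hat_1 = -0.2891.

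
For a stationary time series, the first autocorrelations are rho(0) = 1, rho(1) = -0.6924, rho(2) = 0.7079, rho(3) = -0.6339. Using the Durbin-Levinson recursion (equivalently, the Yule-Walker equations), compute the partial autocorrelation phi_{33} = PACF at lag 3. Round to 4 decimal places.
\phi_{33} = -0.1308

The PACF at lag k is phi_{kk}, the last component of the solution
to the Yule-Walker system G_k phi = r_k where
  (G_k)_{ij} = rho(|i - j|), (r_k)_i = rho(i), i,j = 1..k.
Equivalently, Durbin-Levinson gives phi_{kk} iteratively:
  phi_{11} = rho(1)
  phi_{kk} = [rho(k) - sum_{j=1..k-1} phi_{k-1,j} rho(k-j)]
            / [1 - sum_{j=1..k-1} phi_{k-1,j} rho(j)],
  phi_{k,j} = phi_{k-1,j} - phi_{kk} phi_{k-1,k-j},  j = 1..k-1.
Step k = 1:
  phi_11 = rho(1) = -0.6924.
Step k = 2:
  phi_22 = [rho(2) - phi_11 rho(1)] / [1 - phi_11 rho(1)] = [0.7079 - (-0.6924)(-0.6924)] / [1 - (-0.6924)(-0.6924)]
         = 0.22848224 / 0.52058224 = 0.438897.
  Update: phi_21 = phi_11 - phi_22 phi_11 = -0.6924 - (0.438897)(-0.6924) = -0.388507.
Step k = 3:
  phi_33 = [rho(3) - phi_21 rho(2) - phi_22 rho(1)] / [1 - phi_21 rho(1) - phi_22 rho(2)]
    numerator   = -0.6339 - (-0.388507)(0.7079) - (0.438897)(-0.6924) = -0.054983
    denominator = 1 - (-0.388507)(-0.6924) - (0.438897)(0.7079) = 0.42030196
  phi_33 = -0.054983 / 0.42030196 = -0.1308.
Therefore phi_{33} = -0.1308.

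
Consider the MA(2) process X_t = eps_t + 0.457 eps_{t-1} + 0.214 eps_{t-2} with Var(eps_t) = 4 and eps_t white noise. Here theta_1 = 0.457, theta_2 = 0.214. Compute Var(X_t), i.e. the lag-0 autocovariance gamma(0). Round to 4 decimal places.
\gamma(0) = 5.0186

For an MA(q) process X_t = eps_t + sum_i theta_i eps_{t-i} with
Var(eps_t) = sigma^2, the variance is
  gamma(0) = sigma^2 * (1 + sum_i theta_i^2).
  sum_i theta_i^2 = (0.457)^2 + (0.214)^2 = 0.208849 + 0.045796 = 0.254645.
  gamma(0) = 4 * (1 + 0.254645) = 4 * 1.254645 = 5.01858, which rounds to 5.0186.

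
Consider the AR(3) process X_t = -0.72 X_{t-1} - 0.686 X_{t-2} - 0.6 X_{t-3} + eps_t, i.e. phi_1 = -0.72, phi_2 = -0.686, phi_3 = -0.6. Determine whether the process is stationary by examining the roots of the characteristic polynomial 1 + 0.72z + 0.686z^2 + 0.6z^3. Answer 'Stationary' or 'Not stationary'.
\text{Stationary}

The AR(p) characteristic polynomial is P(z) = 1 + 0.72z + 0.686z^2 + 0.6z^3.
Stationarity requires all roots to lie outside the unit circle, i.e. |z| > 1 for every root.
Degree 3: look for a simple real root z0 first, then factor out (1 - z/z0) and solve the remaining quadratic.
Testing z0 = -1.25: P(-1.25) = 1 + (0.72)(-1.25) + (0.686)(-1.25)^2 + (0.6)(-1.25)^3
  = 1 + (-0.9) + (1.071875) + (-1.171875) = 0.  So z_0 = -1.25 is a root, |z_0| = 1.25.
Divide out the factor (1 + 0.8 z) = (1 - z/z0) (since 1/z0 = -0.8):
  P(z) = (1 + 0.8 z)(1 + (-0.08) z + (0.75) z^2)
  [check: z-coef -0.08 - (-0.8) = 0.72; z^2-coef 0.75 - (-0.8)(-0.08) = 0.686; z^3-coef -(-0.8)(0.75) = 0.6.]
Remaining roots from the quadratic factor 1 + (-0.08) z + (0.75) z^2:
  Set 1 + (-0.08) z + (0.75) z^2 = 0, i.e. a z^2 + b z + c = 0 with a = 0.75, b = -0.08, c = 1.
  Discriminant D = b^2 - 4ac = (-0.08)^2 - 4*(0.75)*1 = 0.0064 - (3) = -2.9936.
  D < 0, so the roots are the complex-conjugate pair z = (-b +/- i sqrt(-D)) / (2a) = 0.0533 +/- 1.1535i.
  For a conjugate pair |z|^2 = z * conj(z) = (product of roots) = c/a = 1/(0.75) = 1.333333, so |z| = sqrt(1.333333) = 1.1547 for both roots.
Moduli of all roots: 1.2500, 1.1547, 1.1547.
All moduli strictly greater than 1? Yes.
Verdict: Stationary.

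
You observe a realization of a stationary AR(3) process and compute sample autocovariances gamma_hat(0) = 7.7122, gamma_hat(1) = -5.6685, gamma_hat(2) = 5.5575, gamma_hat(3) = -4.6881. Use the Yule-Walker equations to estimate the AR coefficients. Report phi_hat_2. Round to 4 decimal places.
\hat\phi_{2} = 0.3950

The Yule-Walker equations for an AR(p) process read, in matrix form,
  Gamma_p phi = r_p,   with   (Gamma_p)_{ij} = gamma(|i - j|),
                       (r_p)_i = gamma(i),   i,j = 1..p.
Substitute the sample gammas (Toeplitz matrix and right-hand side of size 3):
  Gamma_p = [[7.7122, -5.6685, 5.5575], [-5.6685, 7.7122, -5.6685], [5.5575, -5.6685, 7.7122]]
  r_p     = [-5.6685, 5.5575, -4.6881]
Written out (R1..R3):
  (R1) 7.7122 phi_1 - 5.6685 phi_2 + 5.5575 phi_3 = -5.6685
  (R2) -5.6685 phi_1 + 7.7122 phi_2 - 5.6685 phi_3 = 5.5575
  (R3) 5.5575 phi_1 - 5.6685 phi_2 + 7.7122 phi_3 = -4.6881
Gaussian elimination:
  R2 <- R2 - (-5.6685/7.7122) R1 = R2 - (-0.735004) R1:  3.545828 phi_2 - 1.583714 phi_3 = 1.391128
  R3 <- R3 - (5.5575/7.7122) R1 = R3 - (0.720611) R1:  -1.583714 phi_2 + 3.707402 phi_3 = -0.603314
  R3 <- R3 - (-1.583714/3.545828) R2 = R3 - (-0.446641) R2:  3.000049 phi_3 = 0.018022
Back-substitution:
  phi_hat_3 = 0.018022 / 3.000049 = 0.006007
  phi_hat_2 = (1.391128 - (-1.583714)(0.006007)) / 3.545828 = 0.395011
  phi_hat_1 = (-5.6685 - (-5.6685)(0.395011) - (5.5575)(0.006007)) / 7.7122 = -0.448998
So phi_hat = [-0.4490, 0.3950, 0.0060].
Therefore phi_hat_2 = 0.3950.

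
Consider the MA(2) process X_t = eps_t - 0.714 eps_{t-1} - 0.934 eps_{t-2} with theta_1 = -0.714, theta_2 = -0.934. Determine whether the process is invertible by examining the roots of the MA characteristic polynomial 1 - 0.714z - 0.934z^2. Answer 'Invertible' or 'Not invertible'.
\text{Not invertible}

The MA(q) characteristic polynomial is P(z) = 1 - 0.714z - 0.934z^2.
Invertibility requires all roots to lie outside the unit circle, i.e. |z| > 1 for every root.
Set 1 + (-0.714) z + (-0.934) z^2 = 0, i.e. a z^2 + b z + c = 0 with a = -0.934, b = -0.714, c = 1.
Discriminant D = b^2 - 4ac = (-0.714)^2 - 4*(-0.934)*1 = 0.509796 - (-3.736) = 4.245796.
D >= 0, so the roots are real: z = (-b +/- sqrt(D)) / (2a) = (0.714 +/- 2.060533) / (-1.868).
  z_1 = (0.714 + 2.060533) / (-1.868) = -1.4853,   |z_1| = 1.4853.
  z_2 = (0.714 - 2.060533) / (-1.868) = 0.7208,   |z_2| = 0.7208.
Moduli of all roots: 1.4853, 0.7208.
All moduli strictly greater than 1? No.
Verdict: Not invertible.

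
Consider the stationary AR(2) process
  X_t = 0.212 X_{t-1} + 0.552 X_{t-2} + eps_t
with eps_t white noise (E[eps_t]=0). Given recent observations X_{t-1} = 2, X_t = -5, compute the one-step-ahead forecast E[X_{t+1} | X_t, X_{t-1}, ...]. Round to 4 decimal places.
E[X_{t+1} \mid \mathcal F_t] = 0.0440

For an AR(p) model X_t = c + sum_i phi_i X_{t-i} + eps_t, the
one-step-ahead conditional mean is
  E[X_{t+1} | X_t, ...] = c + sum_i phi_i X_{t+1-i}.
Substitute known values:
  E[X_{t+1} | ...] = (0.212) * (-5) + (0.552) * (2)
                   = 0.0440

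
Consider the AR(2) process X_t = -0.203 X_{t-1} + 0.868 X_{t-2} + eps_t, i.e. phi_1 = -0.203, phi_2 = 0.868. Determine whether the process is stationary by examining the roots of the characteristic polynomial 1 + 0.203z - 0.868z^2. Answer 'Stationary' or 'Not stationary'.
\text{Not stationary}

The AR(p) characteristic polynomial is P(z) = 1 + 0.203z - 0.868z^2.
Stationarity requires all roots to lie outside the unit circle, i.e. |z| > 1 for every root.
Set 1 + (0.203) z + (-0.868) z^2 = 0, i.e. a z^2 + b z + c = 0 with a = -0.868, b = 0.203, c = 1.
Discriminant D = b^2 - 4ac = (0.203)^2 - 4*(-0.868)*1 = 0.041209 - (-3.472) = 3.513209.
D >= 0, so the roots are real: z = (-b +/- sqrt(D)) / (2a) = (-0.203 +/- 1.874356) / (-1.736).
  z_1 = (-0.203 + 1.874356) / (-1.736) = -0.9628,   |z_1| = 0.9628.
  z_2 = (-0.203 - 1.874356) / (-1.736) = 1.1966,   |z_2| = 1.1966.
Moduli of all roots: 0.9628, 1.1966.
All moduli strictly greater than 1? No.
Verdict: Not stationary.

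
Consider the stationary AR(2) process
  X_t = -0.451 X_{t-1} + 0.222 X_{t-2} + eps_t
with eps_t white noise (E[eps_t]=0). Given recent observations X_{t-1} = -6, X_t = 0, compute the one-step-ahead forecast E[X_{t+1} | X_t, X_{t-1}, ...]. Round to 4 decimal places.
E[X_{t+1} \mid \mathcal F_t] = -1.3320

For an AR(p) model X_t = c + sum_i phi_i X_{t-i} + eps_t, the
one-step-ahead conditional mean is
  E[X_{t+1} | X_t, ...] = c + sum_i phi_i X_{t+1-i}.
Substitute known values:
  E[X_{t+1} | ...] = (-0.451) * (0) + (0.222) * (-6)
                   = -1.3320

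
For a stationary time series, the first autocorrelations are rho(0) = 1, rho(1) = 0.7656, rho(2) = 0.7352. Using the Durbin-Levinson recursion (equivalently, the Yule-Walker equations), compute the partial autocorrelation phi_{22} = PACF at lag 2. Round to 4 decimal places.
\phi_{22} = 0.3602

The PACF at lag k is phi_{kk}, the last component of the solution
to the Yule-Walker system G_k phi = r_k where
  (G_k)_{ij} = rho(|i - j|), (r_k)_i = rho(i), i,j = 1..k.
Equivalently, Durbin-Levinson gives phi_{kk} iteratively:
  phi_{11} = rho(1)
  phi_{kk} = [rho(k) - sum_{j=1..k-1} phi_{k-1,j} rho(k-j)]
            / [1 - sum_{j=1..k-1} phi_{k-1,j} rho(j)],
  phi_{k,j} = phi_{k-1,j} - phi_{kk} phi_{k-1,k-j},  j = 1..k-1.
Step k = 1:
  phi_11 = rho(1) = 0.7656.
Step k = 2:
  phi_22 = [rho(2) - phi_11 rho(1)] / [1 - phi_11 rho(1)] = [0.7352 - (0.7656)(0.7656)] / [1 - (0.7656)(0.7656)]
         = 0.14905664 / 0.41385664 = 0.3602.
Therefore phi_{22} = 0.3602.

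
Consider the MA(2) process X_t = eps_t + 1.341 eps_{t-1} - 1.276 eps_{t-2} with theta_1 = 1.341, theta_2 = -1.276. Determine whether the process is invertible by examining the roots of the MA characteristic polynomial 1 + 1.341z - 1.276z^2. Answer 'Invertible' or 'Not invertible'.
\text{Not invertible}

The MA(q) characteristic polynomial is P(z) = 1 + 1.341z - 1.276z^2.
Invertibility requires all roots to lie outside the unit circle, i.e. |z| > 1 for every root.
Set 1 + (1.341) z + (-1.276) z^2 = 0, i.e. a z^2 + b z + c = 0 with a = -1.276, b = 1.341, c = 1.
Discriminant D = b^2 - 4ac = (1.341)^2 - 4*(-1.276)*1 = 1.798281 - (-5.104) = 6.902281.
D >= 0, so the roots are real: z = (-b +/- sqrt(D)) / (2a) = (-1.341 +/- 2.627219) / (-2.552).
  z_1 = (-1.341 + 2.627219) / (-2.552) = -0.504,   |z_1| = 0.504.
  z_2 = (-1.341 - 2.627219) / (-2.552) = 1.5549,   |z_2| = 1.5549.
Moduli of all roots: 0.5040, 1.5549.
All moduli strictly greater than 1? No.
Verdict: Not invertible.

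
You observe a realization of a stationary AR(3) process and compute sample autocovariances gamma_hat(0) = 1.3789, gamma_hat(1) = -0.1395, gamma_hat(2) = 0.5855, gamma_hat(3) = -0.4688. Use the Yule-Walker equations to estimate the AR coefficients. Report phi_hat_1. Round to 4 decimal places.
\hat\phi_{1} = 0.0810

The Yule-Walker equations for an AR(p) process read, in matrix form,
  Gamma_p phi = r_p,   with   (Gamma_p)_{ij} = gamma(|i - j|),
                       (r_p)_i = gamma(i),   i,j = 1..p.
Substitute the sample gammas (Toeplitz matrix and right-hand side of size 3):
  Gamma_p = [[1.3789, -0.1395, 0.5855], [-0.1395, 1.3789, -0.1395], [0.5855, -0.1395, 1.3789]]
  r_p     = [-0.1395, 0.5855, -0.4688]
Written out (R1..R3):
  (R1) 1.3789 phi_1 - 0.1395 phi_2 + 0.5855 phi_3 = -0.1395
  (R2) -0.1395 phi_1 + 1.3789 phi_2 - 0.1395 phi_3 = 0.5855
  (R3) 0.5855 phi_1 - 0.1395 phi_2 + 1.3789 phi_3 = -0.4688
Gaussian elimination:
  R2 <- R2 - (-0.1395/1.3789) R1 = R2 - (-0.101168) R1:  1.364787 phi_2 - 0.080266 phi_3 = 0.571387
  R3 <- R3 - (0.5855/1.3789) R1 = R3 - (0.424614) R1:  -0.080266 phi_2 + 1.130289 phi_3 = -0.409566
  R3 <- R3 - (-0.080266/1.364787) R2 = R3 - (-0.058812) R2:  1.125568 phi_3 = -0.375962
Back-substitution:
  phi_hat_3 = -0.375962 / 1.125568 = -0.33402
  phi_hat_2 = (0.571387 - (-0.080266)(-0.33402)) / 1.364787 = 0.399019
  phi_hat_1 = (-0.1395 - (-0.1395)(0.399019) - (0.5855)(-0.33402)) / 1.3789 = 0.08103
So phi_hat = [0.0810, 0.3990, -0.3340].
Therefore phi_hat_1 = 0.0810.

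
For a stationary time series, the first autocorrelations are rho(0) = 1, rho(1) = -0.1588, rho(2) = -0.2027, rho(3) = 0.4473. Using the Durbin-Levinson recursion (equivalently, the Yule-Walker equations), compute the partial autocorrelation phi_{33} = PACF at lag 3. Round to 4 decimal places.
\phi_{33} = 0.4020

The PACF at lag k is phi_{kk}, the last component of the solution
to the Yule-Walker system G_k phi = r_k where
  (G_k)_{ij} = rho(|i - j|), (r_k)_i = rho(i), i,j = 1..k.
Equivalently, Durbin-Levinson gives phi_{kk} iteratively:
  phi_{11} = rho(1)
  phi_{kk} = [rho(k) - sum_{j=1..k-1} phi_{k-1,j} rho(k-j)]
            / [1 - sum_{j=1..k-1} phi_{k-1,j} rho(j)],
  phi_{k,j} = phi_{k-1,j} - phi_{kk} phi_{k-1,k-j},  j = 1..k-1.
Step k = 1:
  phi_11 = rho(1) = -0.1588.
Step k = 2:
  phi_22 = [rho(2) - phi_11 rho(1)] / [1 - phi_11 rho(1)] = [-0.2027 - (-0.1588)(-0.1588)] / [1 - (-0.1588)(-0.1588)]
         = -0.22791744 / 0.97478256 = -0.233814.
  Update: phi_21 = phi_11 - phi_22 phi_11 = -0.1588 - (-0.233814)(-0.1588) = -0.19593.
Step k = 3:
  phi_33 = [rho(3) - phi_21 rho(2) - phi_22 rho(1)] / [1 - phi_21 rho(1) - phi_22 rho(2)]
    numerator   = 0.4473 - (-0.19593)(-0.2027) - (-0.233814)(-0.1588) = 0.37045547
    denominator = 1 - (-0.19593)(-0.1588) - (-0.233814)(-0.2027) = 0.92149236
  phi_33 = 0.37045547 / 0.92149236 = 0.402.
Therefore phi_{33} = 0.4020.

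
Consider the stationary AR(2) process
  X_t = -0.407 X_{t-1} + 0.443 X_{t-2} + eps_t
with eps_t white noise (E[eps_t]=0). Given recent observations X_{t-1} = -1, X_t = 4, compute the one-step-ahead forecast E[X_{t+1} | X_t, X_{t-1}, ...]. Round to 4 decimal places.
E[X_{t+1} \mid \mathcal F_t] = -2.0710

For an AR(p) model X_t = c + sum_i phi_i X_{t-i} + eps_t, the
one-step-ahead conditional mean is
  E[X_{t+1} | X_t, ...] = c + sum_i phi_i X_{t+1-i}.
Substitute known values:
  E[X_{t+1} | ...] = (-0.407) * (4) + (0.443) * (-1)
                   = -2.0710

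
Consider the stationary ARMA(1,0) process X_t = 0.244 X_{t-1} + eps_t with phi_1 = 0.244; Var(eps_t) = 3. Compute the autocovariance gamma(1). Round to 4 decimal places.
\gamma(1) = 0.7783

Multiply the model equation by X_{t-k} and take expectations. With theta_0 = psi_0 = 1 and psi_j the MA(infinity) weights, this gives
  gamma(k) - sum_i phi_i gamma(k-i) = c_k,
  c_k = sigma^2 * sum_{j=k..q} theta_j psi_{j-k}   (c_k = 0 for k > q),
using gamma(-m) = gamma(m).
Pure AR (q = 0): c_0 = sigma^2 = 3, c_k = 0 for k >= 1.
Equations for k = 0 and k = 1 (AR order 1):
  gamma(0) = phi_1 gamma(1) + c_0
  gamma(1) = phi_1 gamma(0) + c_1
Substituting the second into the first: gamma(0) (1 - phi_1^2) = c_0 + phi_1 c_1, so
  gamma(0) = c_0 / (1 - phi_1^2) = 3 / (1 - (0.244)^2) = 3 / 0.940464 = 3.189915.
  gamma(1) = phi_1 gamma(0) = (0.244)(3.189915) = 0.778339.
Therefore gamma(1) = 0.7783 (to 4 decimal places).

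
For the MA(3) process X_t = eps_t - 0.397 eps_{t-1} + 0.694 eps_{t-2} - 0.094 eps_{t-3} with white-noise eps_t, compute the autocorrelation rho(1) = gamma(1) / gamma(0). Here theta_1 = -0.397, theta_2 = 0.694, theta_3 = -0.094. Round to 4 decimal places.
\rho(1) = -0.4476

For an MA(q) process with theta_0 = 1, the autocovariance is
  gamma(k) = sigma^2 * sum_{i=0..q-k} theta_i * theta_{i+k},
and rho(k) = gamma(k) / gamma(0). Sigma^2 cancels.
  numerator   = (1)*(-0.397) + (-0.397)*(0.694) + (0.694)*(-0.094) = -0.737754.
  denominator = (1)^2 + (-0.397)^2 + (0.694)^2 + (-0.094)^2 = 1.648081.
  rho(1) = -0.737754 / 1.648081 = -0.4476.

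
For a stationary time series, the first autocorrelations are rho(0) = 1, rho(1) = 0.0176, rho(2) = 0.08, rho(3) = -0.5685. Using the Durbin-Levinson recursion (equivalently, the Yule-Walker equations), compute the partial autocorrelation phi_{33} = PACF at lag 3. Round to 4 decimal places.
\phi_{33} = -0.5750

The PACF at lag k is phi_{kk}, the last component of the solution
to the Yule-Walker system G_k phi = r_k where
  (G_k)_{ij} = rho(|i - j|), (r_k)_i = rho(i), i,j = 1..k.
Equivalently, Durbin-Levinson gives phi_{kk} iteratively:
  phi_{11} = rho(1)
  phi_{kk} = [rho(k) - sum_{j=1..k-1} phi_{k-1,j} rho(k-j)]
            / [1 - sum_{j=1..k-1} phi_{k-1,j} rho(j)],
  phi_{k,j} = phi_{k-1,j} - phi_{kk} phi_{k-1,k-j},  j = 1..k-1.
Step k = 1:
  phi_11 = rho(1) = 0.0176.
Step k = 2:
  phi_22 = [rho(2) - phi_11 rho(1)] / [1 - phi_11 rho(1)] = [0.08 - (0.0176)(0.0176)] / [1 - (0.0176)(0.0176)]
         = 0.07969024 / 0.99969024 = 0.079715.
  Update: phi_21 = phi_11 - phi_22 phi_11 = 0.0176 - (0.079715)(0.0176) = 0.016197.
Step k = 3:
  phi_33 = [rho(3) - phi_21 rho(2) - phi_22 rho(1)] / [1 - phi_21 rho(1) - phi_22 rho(2)]
    numerator   = -0.5685 - (0.016197)(0.08) - (0.079715)(0.0176) = -0.57119874
    denominator = 1 - (0.016197)(0.0176) - (0.079715)(0.08) = 0.99333774
  phi_33 = -0.57119874 / 0.99333774 = -0.575.
Therefore phi_{33} = -0.5750.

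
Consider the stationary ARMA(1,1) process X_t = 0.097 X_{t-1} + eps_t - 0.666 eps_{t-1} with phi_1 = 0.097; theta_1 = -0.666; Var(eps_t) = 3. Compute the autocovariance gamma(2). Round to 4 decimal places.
\gamma(2) = -0.1564

Multiply the model equation by X_{t-k} and take expectations. With theta_0 = psi_0 = 1 and psi_j the MA(infinity) weights, this gives
  gamma(k) - sum_i phi_i gamma(k-i) = c_k,
  c_k = sigma^2 * sum_{j=k..q} theta_j psi_{j-k}   (c_k = 0 for k > q),
using gamma(-m) = gamma(m).
psi-weights needed (psi_j = theta_j + sum_i phi_i psi_{j-i}):
  psi_1 = theta_1 + phi_1 = -0.666 + (0.097) = -0.569
Right-hand sides:
  c_0 = sigma^2 (1 + theta_1 psi_1) = 3 * (1 + (-0.666)(-0.569)) = 3 * 1.378954 = 4.136862
  c_1 = sigma^2 theta_1 = 3 * (-0.666) = -1.998
  c_2 = 0
Equations for k = 0 and k = 1 (AR order 1):
  gamma(0) = phi_1 gamma(1) + c_0
  gamma(1) = phi_1 gamma(0) + c_1
Substituting the second into the first: gamma(0) (1 - phi_1^2) = c_0 + phi_1 c_1, so
  gamma(0) = (c_0 + phi_1 c_1) / (1 - phi_1^2) = (4.136862 + (0.097)(-1.998)) / (1 - (0.097)^2) = 3.943056 / 0.990591 = 3.980509.
  gamma(1) = phi_1 gamma(0) + c_1 = (0.097)(3.980509) + (-1.998) = -1.611891.
For k = 2 (> q): gamma(2) = phi_1 gamma(1) = (0.097)(-1.611891) = -0.156353.
Therefore gamma(2) = -0.1564 (to 4 decimal places).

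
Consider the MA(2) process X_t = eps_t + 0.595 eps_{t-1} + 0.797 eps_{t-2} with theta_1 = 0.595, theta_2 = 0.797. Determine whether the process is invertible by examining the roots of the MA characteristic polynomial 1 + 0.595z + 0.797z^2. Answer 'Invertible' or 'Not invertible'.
\text{Invertible}

The MA(q) characteristic polynomial is P(z) = 1 + 0.595z + 0.797z^2.
Invertibility requires all roots to lie outside the unit circle, i.e. |z| > 1 for every root.
Set 1 + (0.595) z + (0.797) z^2 = 0, i.e. a z^2 + b z + c = 0 with a = 0.797, b = 0.595, c = 1.
Discriminant D = b^2 - 4ac = (0.595)^2 - 4*(0.797)*1 = 0.354025 - (3.188) = -2.833975.
D < 0, so the roots are the complex-conjugate pair z = (-b +/- i sqrt(-D)) / (2a) = -0.3733 +/- 1.0561i.
For a conjugate pair |z|^2 = z * conj(z) = (product of roots) = c/a = 1/(0.797) = 1.254705, so |z| = sqrt(1.254705) = 1.1201 for both roots.
Moduli of all roots: 1.1201, 1.1201.
All moduli strictly greater than 1? Yes.
Verdict: Invertible.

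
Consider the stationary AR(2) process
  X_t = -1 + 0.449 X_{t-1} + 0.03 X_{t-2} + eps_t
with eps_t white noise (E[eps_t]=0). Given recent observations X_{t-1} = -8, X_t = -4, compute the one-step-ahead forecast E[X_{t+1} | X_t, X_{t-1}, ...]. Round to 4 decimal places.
E[X_{t+1} \mid \mathcal F_t] = -3.0360

For an AR(p) model X_t = c + sum_i phi_i X_{t-i} + eps_t, the
one-step-ahead conditional mean is
  E[X_{t+1} | X_t, ...] = c + sum_i phi_i X_{t+1-i}.
Substitute known values:
  E[X_{t+1} | ...] = -1 + (0.449) * (-4) + (0.03) * (-8)
                   = -3.0360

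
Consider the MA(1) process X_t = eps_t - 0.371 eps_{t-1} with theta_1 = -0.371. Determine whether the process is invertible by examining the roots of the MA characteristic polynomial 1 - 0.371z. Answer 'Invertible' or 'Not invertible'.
\text{Invertible}

The MA(q) characteristic polynomial is P(z) = 1 - 0.371z.
Invertibility requires all roots to lie outside the unit circle, i.e. |z| > 1 for every root.
This is linear in z: 1 + (-0.371) z = 0  =>  z = -1/(-0.371) = 2.695418,  |z| = 2.695418.
Moduli of all roots: 2.6954.
All moduli strictly greater than 1? Yes.
Verdict: Invertible.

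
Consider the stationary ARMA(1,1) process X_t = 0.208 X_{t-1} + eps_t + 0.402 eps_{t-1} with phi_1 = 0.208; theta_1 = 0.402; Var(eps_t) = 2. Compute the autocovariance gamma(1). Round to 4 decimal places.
\gamma(1) = 1.3818

Multiply the model equation by X_{t-k} and take expectations. With theta_0 = psi_0 = 1 and psi_j the MA(infinity) weights, this gives
  gamma(k) - sum_i phi_i gamma(k-i) = c_k,
  c_k = sigma^2 * sum_{j=k..q} theta_j psi_{j-k}   (c_k = 0 for k > q),
using gamma(-m) = gamma(m).
psi-weights needed (psi_j = theta_j + sum_i phi_i psi_{j-i}):
  psi_1 = theta_1 + phi_1 = 0.402 + (0.208) = 0.61
Right-hand sides:
  c_0 = sigma^2 (1 + theta_1 psi_1) = 2 * (1 + (0.402)(0.61)) = 2 * 1.24522 = 2.49044
  c_1 = sigma^2 theta_1 = 2 * (0.402) = 0.804
  c_2 = 0
Equations for k = 0 and k = 1 (AR order 1):
  gamma(0) = phi_1 gamma(1) + c_0
  gamma(1) = phi_1 gamma(0) + c_1
Substituting the second into the first: gamma(0) (1 - phi_1^2) = c_0 + phi_1 c_1, so
  gamma(0) = (c_0 + phi_1 c_1) / (1 - phi_1^2) = (2.49044 + (0.208)(0.804)) / (1 - (0.208)^2) = 2.657672 / 0.956736 = 2.777853.
  gamma(1) = phi_1 gamma(0) + c_1 = (0.208)(2.777853) + (0.804) = 1.381793.
Therefore gamma(1) = 1.3818 (to 4 decimal places).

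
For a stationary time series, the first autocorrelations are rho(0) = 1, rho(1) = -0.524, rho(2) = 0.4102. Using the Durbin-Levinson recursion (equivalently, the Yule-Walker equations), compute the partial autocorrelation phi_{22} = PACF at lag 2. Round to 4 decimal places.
\phi_{22} = 0.1870

The PACF at lag k is phi_{kk}, the last component of the solution
to the Yule-Walker system G_k phi = r_k where
  (G_k)_{ij} = rho(|i - j|), (r_k)_i = rho(i), i,j = 1..k.
Equivalently, Durbin-Levinson gives phi_{kk} iteratively:
  phi_{11} = rho(1)
  phi_{kk} = [rho(k) - sum_{j=1..k-1} phi_{k-1,j} rho(k-j)]
            / [1 - sum_{j=1..k-1} phi_{k-1,j} rho(j)],
  phi_{k,j} = phi_{k-1,j} - phi_{kk} phi_{k-1,k-j},  j = 1..k-1.
Step k = 1:
  phi_11 = rho(1) = -0.524.
Step k = 2:
  phi_22 = [rho(2) - phi_11 rho(1)] / [1 - phi_11 rho(1)] = [0.4102 - (-0.524)(-0.524)] / [1 - (-0.524)(-0.524)]
         = 0.135624 / 0.725424 = 0.187.
Therefore phi_{22} = 0.1870.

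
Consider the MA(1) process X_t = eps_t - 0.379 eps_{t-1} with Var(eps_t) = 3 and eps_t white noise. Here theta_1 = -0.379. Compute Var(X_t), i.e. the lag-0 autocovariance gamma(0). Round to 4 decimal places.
\gamma(0) = 3.4309

For an MA(q) process X_t = eps_t + sum_i theta_i eps_{t-i} with
Var(eps_t) = sigma^2, the variance is
  gamma(0) = sigma^2 * (1 + sum_i theta_i^2).
  sum_i theta_i^2 = (-0.379)^2 = 0.143641.
  gamma(0) = 3 * (1 + 0.143641) = 3 * 1.143641 = 3.430923, which rounds to 3.4309.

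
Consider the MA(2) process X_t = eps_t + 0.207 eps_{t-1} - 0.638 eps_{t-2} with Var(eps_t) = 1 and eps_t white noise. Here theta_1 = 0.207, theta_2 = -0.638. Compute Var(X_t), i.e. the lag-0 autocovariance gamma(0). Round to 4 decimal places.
\gamma(0) = 1.4499

For an MA(q) process X_t = eps_t + sum_i theta_i eps_{t-i} with
Var(eps_t) = sigma^2, the variance is
  gamma(0) = sigma^2 * (1 + sum_i theta_i^2).
  sum_i theta_i^2 = (0.207)^2 + (-0.638)^2 = 0.042849 + 0.407044 = 0.449893.
  gamma(0) = 1 * (1 + 0.449893) = 1 * 1.449893 = 1.449893, which rounds to 1.4499.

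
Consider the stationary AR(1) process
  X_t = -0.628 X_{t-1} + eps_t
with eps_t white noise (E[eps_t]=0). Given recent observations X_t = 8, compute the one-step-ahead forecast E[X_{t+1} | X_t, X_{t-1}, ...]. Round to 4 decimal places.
E[X_{t+1} \mid \mathcal F_t] = -5.0240

For an AR(p) model X_t = c + sum_i phi_i X_{t-i} + eps_t, the
one-step-ahead conditional mean is
  E[X_{t+1} | X_t, ...] = c + sum_i phi_i X_{t+1-i}.
Substitute known values:
  E[X_{t+1} | ...] = (-0.628) * (8)
                   = -5.0240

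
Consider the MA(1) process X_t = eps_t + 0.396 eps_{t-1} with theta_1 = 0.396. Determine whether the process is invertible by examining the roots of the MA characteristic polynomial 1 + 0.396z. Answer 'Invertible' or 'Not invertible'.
\text{Invertible}

The MA(q) characteristic polynomial is P(z) = 1 + 0.396z.
Invertibility requires all roots to lie outside the unit circle, i.e. |z| > 1 for every root.
This is linear in z: 1 + (0.396) z = 0  =>  z = -1/(0.396) = -2.525253,  |z| = 2.525253.
Moduli of all roots: 2.5253.
All moduli strictly greater than 1? Yes.
Verdict: Invertible.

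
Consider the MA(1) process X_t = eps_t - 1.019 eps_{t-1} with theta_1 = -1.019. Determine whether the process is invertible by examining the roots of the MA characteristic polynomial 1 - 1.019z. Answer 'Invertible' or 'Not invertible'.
\text{Not invertible}

The MA(q) characteristic polynomial is P(z) = 1 - 1.019z.
Invertibility requires all roots to lie outside the unit circle, i.e. |z| > 1 for every root.
This is linear in z: 1 + (-1.019) z = 0  =>  z = -1/(-1.019) = 0.981354,  |z| = 0.981354.
Moduli of all roots: 0.9814.
All moduli strictly greater than 1? No.
Verdict: Not invertible.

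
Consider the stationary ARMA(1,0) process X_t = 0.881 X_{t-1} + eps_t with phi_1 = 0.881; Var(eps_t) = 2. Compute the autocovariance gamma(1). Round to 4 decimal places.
\gamma(1) = 7.8717

Multiply the model equation by X_{t-k} and take expectations. With theta_0 = psi_0 = 1 and psi_j the MA(infinity) weights, this gives
  gamma(k) - sum_i phi_i gamma(k-i) = c_k,
  c_k = sigma^2 * sum_{j=k..q} theta_j psi_{j-k}   (c_k = 0 for k > q),
using gamma(-m) = gamma(m).
Pure AR (q = 0): c_0 = sigma^2 = 2, c_k = 0 for k >= 1.
Equations for k = 0 and k = 1 (AR order 1):
  gamma(0) = phi_1 gamma(1) + c_0
  gamma(1) = phi_1 gamma(0) + c_1
Substituting the second into the first: gamma(0) (1 - phi_1^2) = c_0 + phi_1 c_1, so
  gamma(0) = c_0 / (1 - phi_1^2) = 2 / (1 - (0.881)^2) = 2 / 0.223839 = 8.934993.
  gamma(1) = phi_1 gamma(0) = (0.881)(8.934993) = 7.871729.
Therefore gamma(1) = 7.8717 (to 4 decimal places).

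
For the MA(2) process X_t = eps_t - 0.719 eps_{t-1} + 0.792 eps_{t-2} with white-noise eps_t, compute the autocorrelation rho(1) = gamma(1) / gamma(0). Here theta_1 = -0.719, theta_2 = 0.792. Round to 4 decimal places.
\rho(1) = -0.6009

For an MA(q) process with theta_0 = 1, the autocovariance is
  gamma(k) = sigma^2 * sum_{i=0..q-k} theta_i * theta_{i+k},
and rho(k) = gamma(k) / gamma(0). Sigma^2 cancels.
  numerator   = (1)*(-0.719) + (-0.719)*(0.792) = -1.288448.
  denominator = (1)^2 + (-0.719)^2 + (0.792)^2 = 2.144225.
  rho(1) = -1.288448 / 2.144225 = -0.6009.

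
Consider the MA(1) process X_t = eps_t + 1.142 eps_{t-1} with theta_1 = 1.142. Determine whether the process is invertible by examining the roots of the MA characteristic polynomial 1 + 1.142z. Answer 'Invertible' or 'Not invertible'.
\text{Not invertible}

The MA(q) characteristic polynomial is P(z) = 1 + 1.142z.
Invertibility requires all roots to lie outside the unit circle, i.e. |z| > 1 for every root.
This is linear in z: 1 + (1.142) z = 0  =>  z = -1/(1.142) = -0.875657,  |z| = 0.875657.
Moduli of all roots: 0.8757.
All moduli strictly greater than 1? No.
Verdict: Not invertible.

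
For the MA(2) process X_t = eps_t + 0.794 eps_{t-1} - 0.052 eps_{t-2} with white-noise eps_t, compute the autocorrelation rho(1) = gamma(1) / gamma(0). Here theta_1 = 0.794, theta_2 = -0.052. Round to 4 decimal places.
\rho(1) = 0.4609

For an MA(q) process with theta_0 = 1, the autocovariance is
  gamma(k) = sigma^2 * sum_{i=0..q-k} theta_i * theta_{i+k},
and rho(k) = gamma(k) / gamma(0). Sigma^2 cancels.
  numerator   = (1)*(0.794) + (0.794)*(-0.052) = 0.752712.
  denominator = (1)^2 + (0.794)^2 + (-0.052)^2 = 1.63314.
  rho(1) = 0.752712 / 1.63314 = 0.4609.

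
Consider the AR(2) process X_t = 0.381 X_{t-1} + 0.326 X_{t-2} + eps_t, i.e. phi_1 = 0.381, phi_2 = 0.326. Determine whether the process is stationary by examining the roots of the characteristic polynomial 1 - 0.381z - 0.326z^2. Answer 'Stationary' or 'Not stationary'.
\text{Stationary}

The AR(p) characteristic polynomial is P(z) = 1 - 0.381z - 0.326z^2.
Stationarity requires all roots to lie outside the unit circle, i.e. |z| > 1 for every root.
Set 1 + (-0.381) z + (-0.326) z^2 = 0, i.e. a z^2 + b z + c = 0 with a = -0.326, b = -0.381, c = 1.
Discriminant D = b^2 - 4ac = (-0.381)^2 - 4*(-0.326)*1 = 0.145161 - (-1.304) = 1.449161.
D >= 0, so the roots are real: z = (-b +/- sqrt(D)) / (2a) = (0.381 +/- 1.203811) / (-0.652).
  z_1 = (0.381 + 1.203811) / (-0.652) = -2.4307,   |z_1| = 2.4307.
  z_2 = (0.381 - 1.203811) / (-0.652) = 1.262,   |z_2| = 1.262.
Moduli of all roots: 2.4307, 1.2620.
All moduli strictly greater than 1? Yes.
Verdict: Stationary.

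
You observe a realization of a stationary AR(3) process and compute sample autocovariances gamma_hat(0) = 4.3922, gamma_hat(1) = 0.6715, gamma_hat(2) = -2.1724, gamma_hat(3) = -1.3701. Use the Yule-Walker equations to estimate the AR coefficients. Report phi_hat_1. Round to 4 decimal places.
\hat\phi_{1} = 0.1470

The Yule-Walker equations for an AR(p) process read, in matrix form,
  Gamma_p phi = r_p,   with   (Gamma_p)_{ij} = gamma(|i - j|),
                       (r_p)_i = gamma(i),   i,j = 1..p.
Substitute the sample gammas (Toeplitz matrix and right-hand side of size 3):
  Gamma_p = [[4.3922, 0.6715, -2.1724], [0.6715, 4.3922, 0.6715], [-2.1724, 0.6715, 4.3922]]
  r_p     = [0.6715, -2.1724, -1.3701]
Written out (R1..R3):
  (R1) 4.3922 phi_1 + 0.6715 phi_2 - 2.1724 phi_3 = 0.6715
  (R2) 0.6715 phi_1 + 4.3922 phi_2 + 0.6715 phi_3 = -2.1724
  (R3) -2.1724 phi_1 + 0.6715 phi_2 + 4.3922 phi_3 = -1.3701
Gaussian elimination:
  R2 <- R2 - (0.6715/4.3922) R1 = R2 - (0.152885) R1:  4.289538 phi_2 + 1.003627 phi_3 = -2.275062
  R3 <- R3 - (-2.1724/4.3922) R1 = R3 - (-0.494604) R1:  1.003627 phi_2 + 3.317722 phi_3 = -1.037973
  R3 <- R3 - (1.003627/4.289538) R2 = R3 - (0.233971) R2:  3.082903 phi_3 = -0.505675
Back-substitution:
  phi_hat_3 = -0.505675 / 3.082903 = -0.164026
  phi_hat_2 = (-2.275062 - (1.003627)(-0.164026)) / 4.289538 = -0.491997
  phi_hat_1 = (0.6715 - (0.6715)(-0.491997) - (-2.1724)(-0.164026)) / 4.3922 = 0.146976
So phi_hat = [0.1470, -0.4920, -0.1640].
Therefore phi_hat_1 = 0.1470.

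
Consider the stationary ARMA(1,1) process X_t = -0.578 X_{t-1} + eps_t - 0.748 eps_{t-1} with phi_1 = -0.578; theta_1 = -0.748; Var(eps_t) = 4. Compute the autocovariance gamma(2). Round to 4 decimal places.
\gamma(2) = 6.5942

Multiply the model equation by X_{t-k} and take expectations. With theta_0 = psi_0 = 1 and psi_j the MA(infinity) weights, this gives
  gamma(k) - sum_i phi_i gamma(k-i) = c_k,
  c_k = sigma^2 * sum_{j=k..q} theta_j psi_{j-k}   (c_k = 0 for k > q),
using gamma(-m) = gamma(m).
psi-weights needed (psi_j = theta_j + sum_i phi_i psi_{j-i}):
  psi_1 = theta_1 + phi_1 = -0.748 + (-0.578) = -1.326
Right-hand sides:
  c_0 = sigma^2 (1 + theta_1 psi_1) = 4 * (1 + (-0.748)(-1.326)) = 4 * 1.991848 = 7.967392
  c_1 = sigma^2 theta_1 = 4 * (-0.748) = -2.992
  c_2 = 0
Equations for k = 0 and k = 1 (AR order 1):
  gamma(0) = phi_1 gamma(1) + c_0
  gamma(1) = phi_1 gamma(0) + c_1
Substituting the second into the first: gamma(0) (1 - phi_1^2) = c_0 + phi_1 c_1, so
  gamma(0) = (c_0 + phi_1 c_1) / (1 - phi_1^2) = (7.967392 + (-0.578)(-2.992)) / (1 - (-0.578)^2) = 9.696768 / 0.665916 = 14.561548.
  gamma(1) = phi_1 gamma(0) + c_1 = (-0.578)(14.561548) + (-2.992) = -11.408575.
For k = 2 (> q): gamma(2) = phi_1 gamma(1) = (-0.578)(-11.408575) = 6.594156.
Therefore gamma(2) = 6.5942 (to 4 decimal places).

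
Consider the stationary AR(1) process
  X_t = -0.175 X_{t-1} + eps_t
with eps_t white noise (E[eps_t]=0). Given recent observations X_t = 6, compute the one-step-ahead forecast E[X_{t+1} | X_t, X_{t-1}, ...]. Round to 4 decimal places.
E[X_{t+1} \mid \mathcal F_t] = -1.0500

For an AR(p) model X_t = c + sum_i phi_i X_{t-i} + eps_t, the
one-step-ahead conditional mean is
  E[X_{t+1} | X_t, ...] = c + sum_i phi_i X_{t+1-i}.
Substitute known values:
  E[X_{t+1} | ...] = (-0.175) * (6)
                   = -1.0500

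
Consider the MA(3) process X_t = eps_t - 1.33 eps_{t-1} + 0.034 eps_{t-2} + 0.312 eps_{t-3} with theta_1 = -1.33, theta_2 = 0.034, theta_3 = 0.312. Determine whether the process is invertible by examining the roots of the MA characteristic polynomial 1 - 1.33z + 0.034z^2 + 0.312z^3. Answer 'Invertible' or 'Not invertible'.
\text{Invertible}

The MA(q) characteristic polynomial is P(z) = 1 - 1.33z + 0.034z^2 + 0.312z^3.
Invertibility requires all roots to lie outside the unit circle, i.e. |z| > 1 for every root.
Degree 3: look for a simple real root z0 first, then factor out (1 - z/z0) and solve the remaining quadratic.
Testing z0 = 1.25: P(1.25) = 1 + (-1.33)(1.25) + (0.034)(1.25)^2 + (0.312)(1.25)^3
  = 1 + (-1.6625) + (0.053125) + (0.609375) = 0.  So z_0 = 1.25 is a root, |z_0| = 1.25.
Divide out the factor (1 - 0.8 z) = (1 - z/z0) (since 1/z0 = 0.8):
  P(z) = (1 - 0.8 z)(1 + (-0.53) z + (-0.39) z^2)
  [check: z-coef -0.53 - (0.8) = -1.33; z^2-coef -0.39 - (0.8)(-0.53) = 0.034; z^3-coef -(0.8)(-0.39) = 0.312.]
Remaining roots from the quadratic factor 1 + (-0.53) z + (-0.39) z^2:
  Set 1 + (-0.53) z + (-0.39) z^2 = 0, i.e. a z^2 + b z + c = 0 with a = -0.39, b = -0.53, c = 1.
  Discriminant D = b^2 - 4ac = (-0.53)^2 - 4*(-0.39)*1 = 0.2809 - (-1.56) = 1.8409.
  D >= 0, so the roots are real: z = (-b +/- sqrt(D)) / (2a) = (0.53 +/- 1.356798) / (-0.78).
    z_1 = (0.53 + 1.356798) / (-0.78) = -2.419,   |z_1| = 2.419.
    z_2 = (0.53 - 1.356798) / (-0.78) = 1.06,   |z_2| = 1.06.
Moduli of all roots: 1.2500, 2.4190, 1.0600.
All moduli strictly greater than 1? Yes.
Verdict: Invertible.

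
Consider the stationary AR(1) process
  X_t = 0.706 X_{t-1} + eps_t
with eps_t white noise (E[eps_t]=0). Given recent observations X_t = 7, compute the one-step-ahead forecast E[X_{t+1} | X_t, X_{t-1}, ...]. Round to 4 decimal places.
E[X_{t+1} \mid \mathcal F_t] = 4.9420

For an AR(p) model X_t = c + sum_i phi_i X_{t-i} + eps_t, the
one-step-ahead conditional mean is
  E[X_{t+1} | X_t, ...] = c + sum_i phi_i X_{t+1-i}.
Substitute known values:
  E[X_{t+1} | ...] = (0.706) * (7)
                   = 4.9420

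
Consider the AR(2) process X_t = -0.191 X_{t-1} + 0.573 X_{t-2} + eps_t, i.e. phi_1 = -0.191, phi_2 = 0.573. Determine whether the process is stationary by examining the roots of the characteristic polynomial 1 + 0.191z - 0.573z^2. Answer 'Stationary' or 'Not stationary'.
\text{Stationary}

The AR(p) characteristic polynomial is P(z) = 1 + 0.191z - 0.573z^2.
Stationarity requires all roots to lie outside the unit circle, i.e. |z| > 1 for every root.
Set 1 + (0.191) z + (-0.573) z^2 = 0, i.e. a z^2 + b z + c = 0 with a = -0.573, b = 0.191, c = 1.
Discriminant D = b^2 - 4ac = (0.191)^2 - 4*(-0.573)*1 = 0.036481 - (-2.292) = 2.328481.
D >= 0, so the roots are real: z = (-b +/- sqrt(D)) / (2a) = (-0.191 +/- 1.525936) / (-1.146).
  z_1 = (-0.191 + 1.525936) / (-1.146) = -1.1649,   |z_1| = 1.1649.
  z_2 = (-0.191 - 1.525936) / (-1.146) = 1.4982,   |z_2| = 1.4982.
Moduli of all roots: 1.1649, 1.4982.
All moduli strictly greater than 1? Yes.
Verdict: Stationary.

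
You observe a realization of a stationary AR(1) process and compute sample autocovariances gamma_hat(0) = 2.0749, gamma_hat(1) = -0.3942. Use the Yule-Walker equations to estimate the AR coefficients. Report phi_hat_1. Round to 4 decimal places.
\hat\phi_{1} = -0.1900

The Yule-Walker equations for an AR(p) process read, in matrix form,
  Gamma_p phi = r_p,   with   (Gamma_p)_{ij} = gamma(|i - j|),
                       (r_p)_i = gamma(i),   i,j = 1..p.
Substitute the sample gammas (Toeplitz matrix and right-hand side of size 1):
  Gamma_p = [[2.0749]]
  r_p     = [-0.3942]
With p = 1 this is the single equation gamma(0) phi_1 = gamma(1):
  phi_hat_1 = gamma(1) / gamma(0) = -0.3942 / 2.0749 = -0.1900.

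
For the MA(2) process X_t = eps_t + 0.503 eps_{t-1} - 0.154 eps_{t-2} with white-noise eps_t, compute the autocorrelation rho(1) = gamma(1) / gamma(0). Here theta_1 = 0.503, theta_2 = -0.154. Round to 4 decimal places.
\rho(1) = 0.3333

For an MA(q) process with theta_0 = 1, the autocovariance is
  gamma(k) = sigma^2 * sum_{i=0..q-k} theta_i * theta_{i+k},
and rho(k) = gamma(k) / gamma(0). Sigma^2 cancels.
  numerator   = (1)*(0.503) + (0.503)*(-0.154) = 0.425538.
  denominator = (1)^2 + (0.503)^2 + (-0.154)^2 = 1.276725.
  rho(1) = 0.425538 / 1.276725 = 0.3333.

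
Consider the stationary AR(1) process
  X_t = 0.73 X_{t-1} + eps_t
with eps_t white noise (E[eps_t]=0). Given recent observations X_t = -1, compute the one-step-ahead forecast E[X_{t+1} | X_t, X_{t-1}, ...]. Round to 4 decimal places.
E[X_{t+1} \mid \mathcal F_t] = -0.7300

For an AR(p) model X_t = c + sum_i phi_i X_{t-i} + eps_t, the
one-step-ahead conditional mean is
  E[X_{t+1} | X_t, ...] = c + sum_i phi_i X_{t+1-i}.
Substitute known values:
  E[X_{t+1} | ...] = (0.73) * (-1)
                   = -0.7300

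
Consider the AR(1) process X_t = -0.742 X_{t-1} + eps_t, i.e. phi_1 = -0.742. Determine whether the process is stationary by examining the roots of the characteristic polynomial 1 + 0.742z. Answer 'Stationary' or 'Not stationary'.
\text{Stationary}

The AR(p) characteristic polynomial is P(z) = 1 + 0.742z.
Stationarity requires all roots to lie outside the unit circle, i.e. |z| > 1 for every root.
This is linear in z: 1 + (0.742) z = 0  =>  z = -1/(0.742) = -1.347709,  |z| = 1.347709.
Moduli of all roots: 1.3477.
All moduli strictly greater than 1? Yes.
Verdict: Stationary.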